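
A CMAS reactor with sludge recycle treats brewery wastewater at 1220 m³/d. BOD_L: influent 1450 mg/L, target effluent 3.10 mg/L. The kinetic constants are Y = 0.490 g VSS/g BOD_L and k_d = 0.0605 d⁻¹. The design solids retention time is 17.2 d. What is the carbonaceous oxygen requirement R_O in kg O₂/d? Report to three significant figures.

Y_obs = Y / (1 + k_d θ_c) = 0.490 / (1 + 0.0605 × 17.2) = 0.490 / 2.041 = 0.2401.
Q·(S₀ − S) = 1220 × (1450 − 3.10) × 10⁻³ = 1765 kg/d removed.
Net sludge production P_X = 0.2401 × 1765 = 423.9 kg VSS/d.
R_O = Q·(S₀ − S) − 1.42·P_X = 1765 − 1.42 × 423.9 = 1163 kg O₂/d.

R_O ≈ 1160 kg O₂/d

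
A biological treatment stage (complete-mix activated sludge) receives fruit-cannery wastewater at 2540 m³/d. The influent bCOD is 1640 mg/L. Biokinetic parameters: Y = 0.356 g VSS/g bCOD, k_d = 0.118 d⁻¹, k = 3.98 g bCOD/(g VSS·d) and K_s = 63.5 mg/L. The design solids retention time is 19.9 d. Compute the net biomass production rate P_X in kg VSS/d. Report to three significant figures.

P_X ≈ 441 kg VSS/d

Effluent substrate depends only on kinetics and SRT: S = K_s(1 + k_d θ_c) / [θ_c(Yk − k_d) − 1] = 63.5 × (1 + 0.118 × 19.9) / [19.9 × (0.356 × 3.98 − 0.118) − 1] = 212.6 / 24.85 = 8.557 mg/L.
Correct the yield for decay: Y_obs = Y/(1 + k_d θ_c) = 0.356 / (1 + 0.118 × 19.9) = 0.356 / 3.348 = 0.1063.
ΔS = 1640 − 8.56 = 1631 mg/L, so the substrate removal rate is 2540 × 1631/1000 = 4144 kg bCOD/d.
So the net sludge growth is P_X = 0.1063 × 4144 = 440.6 kg VSS/d.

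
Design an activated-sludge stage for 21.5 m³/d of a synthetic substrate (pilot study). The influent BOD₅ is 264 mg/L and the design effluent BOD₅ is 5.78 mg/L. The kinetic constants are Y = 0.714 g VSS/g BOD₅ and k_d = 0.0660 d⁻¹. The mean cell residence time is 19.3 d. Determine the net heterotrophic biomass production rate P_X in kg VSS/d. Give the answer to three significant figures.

P_X ≈ 1.74 kg VSS/d

Y_obs = Y / (1 + k_d θ_c) = 0.714 / (1 + 0.0660 × 19.3) = 0.714 / 2.274 = 0.3140.
ΔS = 264 − 5.78 = 258.2 mg/L, so the substrate removal rate is 21.5 × 258.2/1000 = 5.552 kg BOD₅/d.
So the net sludge growth is P_X = 0.3140 × 5.552 = 1.743 kg VSS/d.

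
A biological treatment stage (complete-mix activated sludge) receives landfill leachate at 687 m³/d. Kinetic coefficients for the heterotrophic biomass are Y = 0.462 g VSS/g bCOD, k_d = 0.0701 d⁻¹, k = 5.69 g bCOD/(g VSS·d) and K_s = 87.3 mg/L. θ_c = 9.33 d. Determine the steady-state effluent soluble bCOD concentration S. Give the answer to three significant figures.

From the Monod/SRT balance for a CMAS, S = K_s·(1+k_d θ_c)/[θ_c·(Y k − k_d) − 1] = 87.3 × (1 + 0.0701 × 9.33) / [9.33 × (0.462 × 5.69 − 0.0701) − 1] = 144.4 / 22.87 = 6.313 mg/L.

S ≈ 6.31 mg/L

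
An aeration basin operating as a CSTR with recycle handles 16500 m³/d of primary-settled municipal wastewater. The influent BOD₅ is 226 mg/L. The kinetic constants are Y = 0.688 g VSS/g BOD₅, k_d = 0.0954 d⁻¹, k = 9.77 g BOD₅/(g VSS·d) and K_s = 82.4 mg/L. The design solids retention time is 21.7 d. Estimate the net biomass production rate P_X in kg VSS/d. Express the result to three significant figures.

For a completely mixed reactor with recycle the Lawrence–McCarty relation gives S = K_s·(1 + k_d·θ_c) / [θ_c·(Y·k − k_d) − 1] = 82.4 × (1 + 0.0954 × 21.7) / [21.7 × (0.688 × 9.77 − 0.0954) − 1] = 253.0 / 142.8 = 1.772 mg/L.
Observed yield with endogenous decay: Y_obs = Y / (1 + k_d·θ_c) = 0.688 / (1 + 0.0954 × 21.7) = 0.688 / 3.070 = 0.2241 g VSS/g BOD₅.
Q·(S₀ − S) = 16500 × (226 − 1.77) × 10⁻³ = 3700 kg/d removed.
Net biomass production P_X = Y_obs × Q·(S₀ − S) = 0.2241 × 3700 = 829.1 kg VSS/d.

P_X ≈ 829 kg VSS/d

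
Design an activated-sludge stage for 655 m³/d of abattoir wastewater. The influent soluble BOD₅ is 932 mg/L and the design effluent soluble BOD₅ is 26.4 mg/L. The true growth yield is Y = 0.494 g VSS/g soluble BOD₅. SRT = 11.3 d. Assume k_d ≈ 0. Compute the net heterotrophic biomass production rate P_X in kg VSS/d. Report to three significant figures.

Since k_d ≈ 0, Y_obs = Y = 0.494 g VSS/g soluble BOD₅.
Q·(S₀ − S) = 655 × (932 − 26.4) × 10⁻³ = 593.2 kg/d removed.
P_X = Y_obs · Q(S₀ − S) = 0.4940 × 593.2 = 293.0 kg VSS/d.

P_X ≈ 293 kg VSS/d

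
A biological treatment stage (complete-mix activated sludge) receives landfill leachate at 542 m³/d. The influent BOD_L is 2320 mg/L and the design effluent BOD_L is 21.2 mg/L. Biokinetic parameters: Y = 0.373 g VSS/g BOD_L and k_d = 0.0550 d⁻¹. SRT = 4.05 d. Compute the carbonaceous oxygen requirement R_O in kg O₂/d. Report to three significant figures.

R_O ≈ 706 kg O₂/d

The observed yield is Y_obs = Y/(1 + k_d·θ_c) = 0.373 / (1 + 0.0550 × 4.05) = 0.373 / 1.223 = 0.3051 g VSS per g BOD_L removed.
ΔS = 2320 − 21.2 = 2299 mg/L, so the substrate removal rate is 542 × 2299/1000 = 1246 kg BOD_L/d.
Net sludge production P_X = 0.3051 × 1246 = 380.1 kg VSS/d.
Carbonaceous O₂ demand = substrate oxidised − cell-mass equivalent = 1246 − 1.42 × 380.1 = 706.2 kg O₂/d.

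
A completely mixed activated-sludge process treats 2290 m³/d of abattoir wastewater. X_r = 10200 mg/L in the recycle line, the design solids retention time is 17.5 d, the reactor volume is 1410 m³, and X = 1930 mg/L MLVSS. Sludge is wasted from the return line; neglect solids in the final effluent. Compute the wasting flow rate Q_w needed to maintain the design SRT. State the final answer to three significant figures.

Q_w ≈ 15.2 m³/d

θ_c = V·X/(Q_w·X_r) when wasting from the recycle, so Q_w = V·X/(θ_c·X_r) = 1410 × 1930 / (17.5 × 10200) = 15.25 m³/d.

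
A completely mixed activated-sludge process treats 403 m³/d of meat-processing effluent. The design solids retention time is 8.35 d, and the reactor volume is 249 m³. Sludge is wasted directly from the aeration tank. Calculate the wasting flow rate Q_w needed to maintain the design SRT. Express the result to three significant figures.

With mixed-liquor wasting, θ_c = V/Q_w, so Q_w = V/θ_c = 249.0/8.35 = 29.82 m³/d.

Q_w ≈ 29.8 m³/d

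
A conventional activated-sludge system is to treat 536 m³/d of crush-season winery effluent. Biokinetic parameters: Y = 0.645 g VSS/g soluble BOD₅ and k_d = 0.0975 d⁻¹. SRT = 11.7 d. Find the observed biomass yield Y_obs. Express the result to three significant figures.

The observed yield is Y_obs = Y/(1 + k_d·θ_c) = 0.645 / (1 + 0.0975 × 11.7) = 0.645 / 2.141 = 0.3013 g VSS per g soluble BOD₅ removed.

Y_obs ≈ 0.301 g VSS/g soluble BOD₅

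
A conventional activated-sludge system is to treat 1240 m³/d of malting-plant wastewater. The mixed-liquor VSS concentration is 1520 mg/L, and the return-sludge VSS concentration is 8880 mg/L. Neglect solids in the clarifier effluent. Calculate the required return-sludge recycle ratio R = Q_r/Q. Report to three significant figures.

Solids balance on the clarifier gives (1+R)X = R·X_r, so R = X/(X_r − X) = 1520 / (8880 − 1520) = 0.2065.

R ≈ 0.207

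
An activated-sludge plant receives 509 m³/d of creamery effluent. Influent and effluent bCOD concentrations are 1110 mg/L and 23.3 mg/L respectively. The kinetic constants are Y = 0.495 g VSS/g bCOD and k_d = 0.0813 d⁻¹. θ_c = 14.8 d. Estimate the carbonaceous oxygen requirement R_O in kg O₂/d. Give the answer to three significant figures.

R_O ≈ 377 kg O₂/d

Observed yield with endogenous decay: Y_obs = Y / (1 + k_d·θ_c) = 0.495 / (1 + 0.0813 × 14.8) = 0.495 / 2.203 = 0.2247 g VSS/g bCOD.
ΔS = 1110 − 23.3 = 1087 mg/L, so the substrate removal rate is 509 × 1087/1000 = 553.1 kg bCOD/d.
Net sludge production P_X = 0.2247 × 553.1 = 124.3 kg VSS/d.
R_O = Q·ΔS − 1.42 P_X = 553.1 − 176.5 = 376.7 kg O₂/d.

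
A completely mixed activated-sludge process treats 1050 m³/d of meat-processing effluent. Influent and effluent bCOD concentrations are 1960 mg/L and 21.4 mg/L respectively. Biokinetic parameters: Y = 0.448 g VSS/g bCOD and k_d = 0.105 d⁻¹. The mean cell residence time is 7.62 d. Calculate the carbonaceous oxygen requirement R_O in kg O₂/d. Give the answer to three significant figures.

Y_obs = Y / (1 + k_d θ_c) = 0.448 / (1 + 0.105 × 7.62) = 0.448 / 1.800 = 0.2489.
Q·(S₀ − S) = 1050 × (1960 − 21.4) × 10⁻³ = 2036 kg/d removed.
P_X = Y_obs·Q·(S₀ − S) = 0.2489 × 2036 = 506.6 kg VSS/d.
R_O = Q·(S₀ − S) − 1.42·P_X = 2036 − 1.42 × 506.6 = 1316 kg O₂/d.

R_O ≈ 1320 kg O₂/d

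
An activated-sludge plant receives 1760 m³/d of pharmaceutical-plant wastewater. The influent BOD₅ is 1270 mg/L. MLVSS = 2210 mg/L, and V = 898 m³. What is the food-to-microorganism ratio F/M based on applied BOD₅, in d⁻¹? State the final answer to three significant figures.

Food-to-microorganism ratio F/M = Q S₀ / (V X) = 1760 × 1270 / (898.0 × 2210) = 1.126 d⁻¹.

F/M ≈ 1.13 d⁻¹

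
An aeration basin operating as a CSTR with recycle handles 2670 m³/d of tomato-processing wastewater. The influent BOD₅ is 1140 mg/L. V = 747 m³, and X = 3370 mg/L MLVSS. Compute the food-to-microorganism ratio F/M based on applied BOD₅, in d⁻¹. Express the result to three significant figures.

F/M ≈ 1.21 d⁻¹

F/M = applied load / biomass = Q·S₀/(V·X) = 2670 × 1140 / (747.0 × 3370) = 1.209 d⁻¹.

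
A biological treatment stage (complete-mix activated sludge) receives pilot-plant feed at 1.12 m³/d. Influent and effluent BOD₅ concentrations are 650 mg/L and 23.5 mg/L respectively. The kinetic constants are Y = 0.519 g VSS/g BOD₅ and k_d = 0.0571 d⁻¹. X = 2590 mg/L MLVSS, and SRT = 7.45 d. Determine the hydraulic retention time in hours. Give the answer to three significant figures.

τ ≈ 15.7 h

Rearranging the biomass balance for a CMAS with decay, V = Y·Q·ΔS·θ_c / [X·(1+k_d θ_c)] = 0.519 × 1.12 × (650 − 23.5) × 7.45 / [2590 × (1 + 0.0571 × 7.45)] = 2.71×10^3 / 3692 = 0.7349 m³.
Hydraulic retention time τ = V/Q = 0.7349 / 1.12 = 0.6562 d = 15.75 h.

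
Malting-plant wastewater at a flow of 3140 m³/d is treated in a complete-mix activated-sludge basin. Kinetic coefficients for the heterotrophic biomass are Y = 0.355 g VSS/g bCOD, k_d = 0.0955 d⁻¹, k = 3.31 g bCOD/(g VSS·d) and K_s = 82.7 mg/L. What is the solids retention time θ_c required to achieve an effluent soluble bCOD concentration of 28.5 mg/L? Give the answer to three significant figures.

θ_c ≈ 4.86 d

From 1/θ_c = Y·k·S/(K_s + S) − k_d: Y·k·S/(K_s+S) = 0.355 × 3.31 × 28.5 / (82.7 + 28.5) = 0.3012 d⁻¹.
Then 1/θ_c = μ − k_d = 0.3012 − 0.0955 = 0.2057 d⁻¹, giving θ_c = 4.862 d.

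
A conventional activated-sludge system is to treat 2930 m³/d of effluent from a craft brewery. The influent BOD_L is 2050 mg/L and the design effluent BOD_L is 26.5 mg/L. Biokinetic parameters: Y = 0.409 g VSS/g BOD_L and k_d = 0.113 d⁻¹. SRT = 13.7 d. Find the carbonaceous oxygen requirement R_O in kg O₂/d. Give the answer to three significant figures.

Observed yield with endogenous decay: Y_obs = Y / (1 + k_d·θ_c) = 0.409 / (1 + 0.113 × 13.7) = 0.409 / 2.548 = 0.1605 g VSS/g BOD_L.
Q·(S₀ − S) = 2930 × (2050 − 26.5) × 10⁻³ = 5929 kg/d removed.
Biomass synthesised: P_X = Y_obs × 5929 = 951.7 kg VSS/d.
Carbonaceous O₂ demand = substrate oxidised − cell-mass equivalent = 5929 − 1.42 × 951.7 = 4578 kg O₂/d.

R_O ≈ 4580 kg O₂/d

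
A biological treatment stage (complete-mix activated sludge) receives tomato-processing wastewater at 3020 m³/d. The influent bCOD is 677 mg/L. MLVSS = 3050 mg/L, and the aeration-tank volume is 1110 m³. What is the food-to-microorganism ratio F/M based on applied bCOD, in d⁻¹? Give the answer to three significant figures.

F/M ≈ 0.604 d⁻¹

F/M = Q·S₀ / (V·X) = 3020 × 677 / (1110 × 3050) = 0.6039 g bCOD·(g VSS·d)⁻¹.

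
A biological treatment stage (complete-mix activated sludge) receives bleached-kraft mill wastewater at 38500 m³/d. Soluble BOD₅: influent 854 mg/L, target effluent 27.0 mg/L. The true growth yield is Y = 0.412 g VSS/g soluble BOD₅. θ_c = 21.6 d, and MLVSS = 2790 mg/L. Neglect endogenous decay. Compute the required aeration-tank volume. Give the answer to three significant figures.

V ≈ 102000 m³

Biomass mass balance (decay neglected): V·X = Y·Q·(S₀ − S)·θ_c, so V = 0.412 × 38500 × (854 − 27.0) × 21.6 / 2790 = 101558 m³.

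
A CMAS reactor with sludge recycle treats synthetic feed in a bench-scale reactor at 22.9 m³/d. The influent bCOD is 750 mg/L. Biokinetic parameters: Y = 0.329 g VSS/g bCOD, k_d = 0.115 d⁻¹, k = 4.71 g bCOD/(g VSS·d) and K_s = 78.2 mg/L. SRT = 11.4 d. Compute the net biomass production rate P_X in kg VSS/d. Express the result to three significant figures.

P_X ≈ 2.41 kg VSS/d

Effluent substrate depends only on kinetics and SRT: S = K_s(1 + k_d θ_c) / [θ_c(Yk − k_d) − 1] = 78.2 × (1 + 0.115 × 11.4) / [11.4 × (0.329 × 4.71 − 0.115) − 1] = 180.7 / 15.35 = 11.77 mg/L.
Correct the yield for decay: Y_obs = Y/(1 + k_d θ_c) = 0.329 / (1 + 0.115 × 11.4) = 0.329 / 2.311 = 0.1424.
Q·(S₀ − S) = 22.9 × (750 − 11.8) × 10⁻³ = 16.90 kg/d removed.
Net biomass production P_X = Y_obs × Q·(S₀ − S) = 0.1424 × 16.90 = 2.407 kg VSS/d.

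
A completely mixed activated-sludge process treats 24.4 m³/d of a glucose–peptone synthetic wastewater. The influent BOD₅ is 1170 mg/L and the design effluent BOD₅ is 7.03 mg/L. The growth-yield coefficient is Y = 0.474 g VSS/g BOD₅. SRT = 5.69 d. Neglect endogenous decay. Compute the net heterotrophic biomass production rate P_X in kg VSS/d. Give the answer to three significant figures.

No decay correction is needed, so Y_obs = Y = 0.474.
Mass of BOD₅ removed per day: Q(S₀ − S) = 24.4 × 1163 g/m³ = 28.38 kg/d.
Net biomass production P_X = Y_obs × Q·(S₀ − S) = 0.4740 × 28.38 = 13.45 kg VSS/d.

P_X ≈ 13.5 kg VSS/d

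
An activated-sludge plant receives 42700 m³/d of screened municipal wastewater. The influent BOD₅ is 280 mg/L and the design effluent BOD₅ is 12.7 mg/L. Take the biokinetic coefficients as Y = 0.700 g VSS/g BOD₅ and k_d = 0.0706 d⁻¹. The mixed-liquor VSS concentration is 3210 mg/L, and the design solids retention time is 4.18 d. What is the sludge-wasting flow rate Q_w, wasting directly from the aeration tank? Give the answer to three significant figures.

Q_w ≈ 1920 m³/d

Steady-state biomass mass balance: V·X·(1 + k_d·θ_c) = Y·Q·(S₀ − S)·θ_c, so V = 0.700 × 42700 × (280 − 12.7) × 4.18 / [3210 × (1 + 0.0706 × 4.18)] = 3.34×10^7 / 4157 = 8033 m³.
For wasting at MLVSS concentration, Q_w = V/θ_c = 8033/4.18 = 1922 m³/d.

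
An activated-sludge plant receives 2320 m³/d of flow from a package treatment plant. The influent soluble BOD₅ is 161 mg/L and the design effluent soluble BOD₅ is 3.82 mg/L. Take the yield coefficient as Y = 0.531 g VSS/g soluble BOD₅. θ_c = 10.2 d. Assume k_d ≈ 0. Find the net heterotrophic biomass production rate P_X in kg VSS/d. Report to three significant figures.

No decay correction is needed, so Y_obs = Y = 0.531.
Q·(S₀ − S) = 2320 × (161 − 3.82) × 10⁻³ = 364.7 kg/d removed.
Net biomass production P_X = Y_obs × Q·(S₀ − S) = 0.5310 × 364.7 = 193.6 kg VSS/d.

P_X ≈ 194 kg VSS/d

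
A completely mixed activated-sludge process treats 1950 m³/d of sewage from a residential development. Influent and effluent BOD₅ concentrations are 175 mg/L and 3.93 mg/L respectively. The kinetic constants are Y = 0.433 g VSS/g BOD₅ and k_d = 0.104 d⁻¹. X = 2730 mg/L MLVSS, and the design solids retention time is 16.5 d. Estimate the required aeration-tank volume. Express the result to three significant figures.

From the SRT design equation V = Y Q (S₀−S) θ_c / [X (1 + k_d θ_c)] = 0.433 × 1950 × (175 − 3.93) × 16.5 / [2730 × (1 + 0.104 × 16.5)] = 2.38×10^6 / 7415 = 321.4 m³.

V ≈ 321 m³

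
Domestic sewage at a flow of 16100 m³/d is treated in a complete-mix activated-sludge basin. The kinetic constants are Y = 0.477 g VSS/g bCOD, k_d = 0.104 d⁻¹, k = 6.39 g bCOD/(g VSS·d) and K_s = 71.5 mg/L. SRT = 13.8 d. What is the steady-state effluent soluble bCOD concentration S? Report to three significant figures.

S ≈ 4.39 mg/L

Effluent substrate depends only on kinetics and SRT: S = K_s(1 + k_d θ_c) / [θ_c(Yk − k_d) − 1] = 71.5 × (1 + 0.104 × 13.8) / [13.8 × (0.477 × 6.39 − 0.104) − 1] = 174.1 / 39.63 = 4.394 mg/L.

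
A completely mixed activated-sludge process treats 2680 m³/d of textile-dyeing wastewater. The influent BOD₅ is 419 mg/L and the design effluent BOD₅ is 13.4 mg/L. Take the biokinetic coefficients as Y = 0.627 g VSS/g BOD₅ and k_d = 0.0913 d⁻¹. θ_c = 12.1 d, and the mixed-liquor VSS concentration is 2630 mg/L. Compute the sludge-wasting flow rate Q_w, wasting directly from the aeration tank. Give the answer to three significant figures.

Q_w ≈ 123 m³/d

Steady-state biomass mass balance: V·X·(1 + k_d·θ_c) = Y·Q·(S₀ − S)·θ_c, so V = 0.627 × 2680 × (419 − 13.4) × 12.1 / [2630 × (1 + 0.0913 × 12.1)] = 8.25×10^6 / 5535 = 1490 m³.
With mixed-liquor wasting, θ_c = V/Q_w, so Q_w = V/θ_c = 1490/12.1 = 123.1 m³/d.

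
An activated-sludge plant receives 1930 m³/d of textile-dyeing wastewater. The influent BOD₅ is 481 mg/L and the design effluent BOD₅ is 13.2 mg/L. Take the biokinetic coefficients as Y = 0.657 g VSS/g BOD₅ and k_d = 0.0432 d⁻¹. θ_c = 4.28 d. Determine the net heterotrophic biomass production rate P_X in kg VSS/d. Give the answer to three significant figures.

The observed yield is Y_obs = Y/(1 + k_d·θ_c) = 0.657 / (1 + 0.0432 × 4.28) = 0.657 / 1.185 = 0.5545 g VSS per g BOD₅ removed.
Q·(S₀ − S) = 1930 × (481 − 13.2) × 10⁻³ = 902.9 kg/d removed.
Net biomass production P_X = Y_obs × Q·(S₀ − S) = 0.5545 × 902.9 = 500.6 kg VSS/d.

P_X ≈ 501 kg VSS/d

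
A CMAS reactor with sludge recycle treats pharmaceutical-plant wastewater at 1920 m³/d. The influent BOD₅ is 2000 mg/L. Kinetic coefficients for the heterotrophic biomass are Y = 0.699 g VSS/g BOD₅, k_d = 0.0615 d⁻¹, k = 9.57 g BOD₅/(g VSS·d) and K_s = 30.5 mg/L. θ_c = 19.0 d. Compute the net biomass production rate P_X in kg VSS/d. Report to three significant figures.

From the Monod/SRT balance for a CMAS, S = K_s·(1+k_d θ_c)/[θ_c·(Y k − k_d) − 1] = 30.5 × (1 + 0.0615 × 19.0) / [19.0 × (0.699 × 9.57 − 0.0615) − 1] = 66.14 / 124.9 = 0.5294 mg/L.
Observed yield with endogenous decay: Y_obs = Y / (1 + k_d·θ_c) = 0.699 / (1 + 0.0615 × 19.0) = 0.699 / 2.168 = 0.3223 g VSS/g BOD₅.
ΔS = 2000 − 0.529 = 1999 mg/L, so the substrate removal rate is 1920 × 1999/1000 = 3839 kg BOD₅/d.
Biomass produced: P_X = Y_obs·Q·ΔS = 0.3223 × 3839 ≈ 1237 kg VSS/d.

P_X ≈ 1240 kg VSS/d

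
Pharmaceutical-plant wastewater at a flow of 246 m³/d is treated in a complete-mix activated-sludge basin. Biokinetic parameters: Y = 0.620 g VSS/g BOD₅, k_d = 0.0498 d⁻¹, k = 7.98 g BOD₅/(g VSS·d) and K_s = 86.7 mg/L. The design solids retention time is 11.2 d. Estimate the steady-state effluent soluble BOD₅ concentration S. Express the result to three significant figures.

S ≈ 2.51 mg/L

From the Monod/SRT balance for a CMAS, S = K_s·(1+k_d θ_c)/[θ_c·(Y k − k_d) − 1] = 86.7 × (1 + 0.0498 × 11.2) / [11.2 × (0.620 × 7.98 − 0.0498) − 1] = 135.1 / 53.86 = 2.508 mg/L.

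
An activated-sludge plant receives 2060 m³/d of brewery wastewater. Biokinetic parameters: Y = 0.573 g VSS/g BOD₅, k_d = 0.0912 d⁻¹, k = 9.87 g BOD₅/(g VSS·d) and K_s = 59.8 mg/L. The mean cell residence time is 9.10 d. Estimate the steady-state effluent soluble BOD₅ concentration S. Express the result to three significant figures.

S ≈ 2.20 mg/L

From the Monod/SRT balance for a CMAS, S = K_s·(1+k_d θ_c)/[θ_c·(Y k − k_d) − 1] = 59.8 × (1 + 0.0912 × 9.10) / [9.10 × (0.573 × 9.87 − 0.0912) − 1] = 109.4 / 49.64 = 2.205 mg/L.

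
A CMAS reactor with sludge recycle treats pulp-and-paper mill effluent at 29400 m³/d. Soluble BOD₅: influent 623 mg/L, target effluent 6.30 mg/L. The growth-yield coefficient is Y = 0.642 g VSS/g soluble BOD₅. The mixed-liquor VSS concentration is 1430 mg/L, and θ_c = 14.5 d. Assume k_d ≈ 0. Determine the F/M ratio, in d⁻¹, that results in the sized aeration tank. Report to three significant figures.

Biomass mass balance (decay neglected): V·X = Y·Q·(S₀ − S)·θ_c, so V = 0.642 × 29400 × (623 − 6.30) × 14.5 / 1430 = 118029 m³.
Food-to-microorganism ratio F/M = Q S₀ / (V X) = 29400 × 623 / (118029 × 1430) = 0.1085 d⁻¹.

F/M ≈ 0.109 d⁻¹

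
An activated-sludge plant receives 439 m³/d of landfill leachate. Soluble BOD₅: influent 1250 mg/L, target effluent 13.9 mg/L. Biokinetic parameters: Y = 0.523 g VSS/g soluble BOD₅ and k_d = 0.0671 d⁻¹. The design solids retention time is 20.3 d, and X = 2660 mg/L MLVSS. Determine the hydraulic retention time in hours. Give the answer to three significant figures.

τ ≈ 50.1 h

Steady-state biomass mass balance: V·X·(1 + k_d·θ_c) = Y·Q·(S₀ − S)·θ_c, so V = 0.523 × 439 × (1250 − 13.9) × 20.3 / [2660 × (1 + 0.0671 × 20.3)] = 5.76×10^6 / 6283 = 916.9 m³.
Hydraulic retention time τ = V/Q = 916.9 / 439 = 2.089 d = 50.13 h.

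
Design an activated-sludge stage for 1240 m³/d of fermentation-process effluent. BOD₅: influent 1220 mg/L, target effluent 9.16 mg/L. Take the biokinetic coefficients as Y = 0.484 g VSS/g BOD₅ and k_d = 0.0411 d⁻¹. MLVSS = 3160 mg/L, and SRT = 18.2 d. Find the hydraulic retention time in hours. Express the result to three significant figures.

Steady-state biomass mass balance: V·X·(1 + k_d·θ_c) = Y·Q·(S₀ − S)·θ_c, so V = 0.484 × 1240 × (1220 − 9.16) × 18.2 / [3160 × (1 + 0.0411 × 18.2)] = 1.32×10^7 / 5524 = 2394 m³.
Hydraulic retention time τ = V/Q = 2394 / 1240 = 1.931 d = 46.34 h.

τ ≈ 46.3 h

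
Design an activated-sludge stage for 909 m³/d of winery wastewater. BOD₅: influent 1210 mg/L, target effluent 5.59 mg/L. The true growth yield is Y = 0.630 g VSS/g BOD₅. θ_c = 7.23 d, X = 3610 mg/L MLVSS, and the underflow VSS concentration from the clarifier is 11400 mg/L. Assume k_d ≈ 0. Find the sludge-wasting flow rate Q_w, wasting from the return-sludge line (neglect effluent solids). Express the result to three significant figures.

V·X = Y·Q·ΔS·θ_c gives V = 0.630 × 909 × (1210 − 5.59) × 7.23 / 3610 = 1381 m³.
Q_w = (V·X)/(θ_c X_r) = 1381 × 3610 / (7.23 × 11400) = 60.50 m³/d.

Q_w ≈ 60.5 m³/d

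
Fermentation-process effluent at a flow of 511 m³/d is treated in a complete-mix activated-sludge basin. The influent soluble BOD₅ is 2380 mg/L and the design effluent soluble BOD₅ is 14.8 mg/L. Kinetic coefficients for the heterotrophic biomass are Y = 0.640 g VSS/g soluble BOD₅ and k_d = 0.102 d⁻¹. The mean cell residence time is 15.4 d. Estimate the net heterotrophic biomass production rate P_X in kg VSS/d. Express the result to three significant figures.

P_X ≈ 301 kg VSS/d

Y_obs = Y / (1 + k_d θ_c) = 0.640 / (1 + 0.102 × 15.4) = 0.640 / 2.571 = 0.2489.
Substrate removed = Q·(S₀ − S) = 511 m³/d × (2380 − 14.8) g/m³ = 1.21×10^6 g/d = 1209 kg/d.
Biomass produced: P_X = Y_obs·Q·ΔS = 0.2489 × 1209 ≈ 300.9 kg VSS/d.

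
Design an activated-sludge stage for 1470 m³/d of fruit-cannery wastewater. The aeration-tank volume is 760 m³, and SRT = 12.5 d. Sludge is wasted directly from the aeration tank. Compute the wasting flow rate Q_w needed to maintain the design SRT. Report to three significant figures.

For wasting at MLVSS concentration, Q_w = V/θ_c = 760.0/12.5 = 60.80 m³/d.

Q_w ≈ 60.8 m³/d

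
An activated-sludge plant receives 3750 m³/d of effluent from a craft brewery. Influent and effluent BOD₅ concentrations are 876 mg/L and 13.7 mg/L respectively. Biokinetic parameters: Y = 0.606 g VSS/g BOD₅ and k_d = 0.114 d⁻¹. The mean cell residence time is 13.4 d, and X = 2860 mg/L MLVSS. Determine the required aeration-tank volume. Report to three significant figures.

V ≈ 3630 m³

From the SRT design equation V = Y Q (S₀−S) θ_c / [X (1 + k_d θ_c)] = 0.606 × 3750 × (876 − 13.7) × 13.4 / [2860 × (1 + 0.114 × 13.4)] = 2.63×10^7 / 7229 = 3632 m³.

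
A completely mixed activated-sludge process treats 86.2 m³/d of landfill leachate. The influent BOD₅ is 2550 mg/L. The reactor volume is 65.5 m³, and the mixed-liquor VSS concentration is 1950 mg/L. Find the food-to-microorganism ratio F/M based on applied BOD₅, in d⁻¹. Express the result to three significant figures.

F/M = applied load / biomass = Q·S₀/(V·X) = 86.2 × 2550 / (65.50 × 1950) = 1.721 d⁻¹.

F/M ≈ 1.72 d⁻¹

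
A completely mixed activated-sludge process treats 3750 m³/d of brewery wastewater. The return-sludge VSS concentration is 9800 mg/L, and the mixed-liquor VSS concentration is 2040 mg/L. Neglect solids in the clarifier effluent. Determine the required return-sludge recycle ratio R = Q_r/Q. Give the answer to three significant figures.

Mass balance around the secondary clarifier (neglecting effluent solids): R = X / (X_r − X) = 2040 / (9800 − 2040) = 0.2629.

R ≈ 0.263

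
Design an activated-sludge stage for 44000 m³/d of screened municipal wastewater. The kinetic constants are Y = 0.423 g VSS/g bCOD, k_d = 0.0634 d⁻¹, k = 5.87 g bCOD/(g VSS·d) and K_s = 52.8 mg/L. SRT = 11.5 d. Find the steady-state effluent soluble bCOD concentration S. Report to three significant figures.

S ≈ 3.40 mg/L

For a completely mixed reactor with recycle the Lawrence–McCarty relation gives S = K_s·(1 + k_d·θ_c) / [θ_c·(Y·k − k_d) − 1] = 52.8 × (1 + 0.0634 × 11.5) / [11.5 × (0.423 × 5.87 − 0.0634) − 1] = 91.30 / 26.83 = 3.403 mg/L.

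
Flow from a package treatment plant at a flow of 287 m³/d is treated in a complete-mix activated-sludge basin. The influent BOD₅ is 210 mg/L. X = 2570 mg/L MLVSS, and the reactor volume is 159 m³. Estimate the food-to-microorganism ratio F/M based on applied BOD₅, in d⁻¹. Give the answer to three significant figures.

F/M ≈ 0.147 d⁻¹

Food-to-microorganism ratio F/M = Q S₀ / (V X) = 287 × 210 / (159.0 × 2570) = 0.1475 d⁻¹.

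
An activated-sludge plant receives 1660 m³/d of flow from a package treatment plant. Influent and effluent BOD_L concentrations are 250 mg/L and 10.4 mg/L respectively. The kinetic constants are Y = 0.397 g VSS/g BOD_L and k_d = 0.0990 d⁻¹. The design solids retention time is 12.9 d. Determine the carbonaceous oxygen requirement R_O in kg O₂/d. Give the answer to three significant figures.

R_O ≈ 299 kg O₂/d

Observed yield with endogenous decay: Y_obs = Y / (1 + k_d·θ_c) = 0.397 / (1 + 0.0990 × 12.9) = 0.397 / 2.277 = 0.1743 g VSS/g BOD_L.
Substrate removed = Q·(S₀ − S) = 1660 m³/d × (250 − 10.4) g/m³ = 3.98×10^5 g/d = 397.7 kg/d.
Net sludge production P_X = 0.1743 × 397.7 = 69.34 kg VSS/d.
R_O = Q·(S₀ − S) − 1.42·P_X = 397.7 − 1.42 × 69.34 = 299.3 kg O₂/d.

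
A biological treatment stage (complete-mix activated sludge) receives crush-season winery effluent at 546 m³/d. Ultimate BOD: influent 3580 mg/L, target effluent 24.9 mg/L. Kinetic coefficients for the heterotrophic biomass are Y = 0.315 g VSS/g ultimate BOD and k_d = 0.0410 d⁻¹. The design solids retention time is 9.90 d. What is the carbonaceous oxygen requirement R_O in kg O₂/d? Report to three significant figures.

R_O ≈ 1320 kg O₂/d

Y_obs = Y / (1 + k_d θ_c) = 0.315 / (1 + 0.0410 × 9.90) = 0.315 / 1.406 = 0.2241.
ΔS = 3580 − 24.9 = 3555 mg/L, so the substrate removal rate is 546 × 3555/1000 = 1941 kg ultimate BOD/d.
P_X = Y_obs·Q·(S₀ − S) = 0.2241 × 1941 = 434.9 kg VSS/d.
R_O = Q·(S₀ − S) − 1.42·P_X = 1941 − 1.42 × 434.9 = 1324 kg O₂/d.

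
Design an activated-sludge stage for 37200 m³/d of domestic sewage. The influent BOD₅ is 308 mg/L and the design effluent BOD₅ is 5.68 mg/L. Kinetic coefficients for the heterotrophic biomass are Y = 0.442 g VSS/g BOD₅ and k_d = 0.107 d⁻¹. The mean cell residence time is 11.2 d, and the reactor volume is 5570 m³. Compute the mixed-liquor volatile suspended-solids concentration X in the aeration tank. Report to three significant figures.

X ≈ 4550 mg/L

X = Y·Q·ΔS·θ_c / [V·(1 + k_d θ_c)] = 0.442 × 37200 × (308 − 5.68) × 11.2 / [5570 × (1 + 0.107 × 11.2)] = 4547 mg/L.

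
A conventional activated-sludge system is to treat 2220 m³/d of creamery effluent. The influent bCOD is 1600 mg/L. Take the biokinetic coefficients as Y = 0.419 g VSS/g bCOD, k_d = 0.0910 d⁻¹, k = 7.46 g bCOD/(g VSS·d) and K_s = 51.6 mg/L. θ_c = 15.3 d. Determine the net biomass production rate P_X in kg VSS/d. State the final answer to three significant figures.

P_X ≈ 621 kg VSS/d

Effluent substrate depends only on kinetics and SRT: S = K_s(1 + k_d θ_c) / [θ_c(Yk − k_d) − 1] = 51.6 × (1 + 0.0910 × 15.3) / [15.3 × (0.419 × 7.46 − 0.0910) − 1] = 123.4 / 45.43 = 2.717 mg/L.
The observed yield is Y_obs = Y/(1 + k_d·θ_c) = 0.419 / (1 + 0.0910 × 15.3) = 0.419 / 2.392 = 0.1751 g VSS per g bCOD removed.
Substrate removed = Q·(S₀ − S) = 2220 m³/d × (1600 − 2.72) g/m³ = 3.55×10^6 g/d = 3546 kg/d.
So the net sludge growth is P_X = 0.1751 × 3546 = 621.1 kg VSS/d.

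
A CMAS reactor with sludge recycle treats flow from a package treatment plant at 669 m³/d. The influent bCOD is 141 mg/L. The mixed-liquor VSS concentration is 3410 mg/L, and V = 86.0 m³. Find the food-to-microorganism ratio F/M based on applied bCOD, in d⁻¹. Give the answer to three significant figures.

F/M = applied load / biomass = Q·S₀/(V·X) = 669 × 141 / (86.00 × 3410) = 0.3217 d⁻¹.

F/M ≈ 0.322 d⁻¹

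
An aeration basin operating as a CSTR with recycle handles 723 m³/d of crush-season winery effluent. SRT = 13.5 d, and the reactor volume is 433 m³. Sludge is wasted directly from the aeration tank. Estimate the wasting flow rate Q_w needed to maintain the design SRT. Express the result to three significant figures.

Q_w ≈ 32.1 m³/d

For wasting at MLVSS concentration, Q_w = V/θ_c = 433.0/13.5 = 32.07 m³/d.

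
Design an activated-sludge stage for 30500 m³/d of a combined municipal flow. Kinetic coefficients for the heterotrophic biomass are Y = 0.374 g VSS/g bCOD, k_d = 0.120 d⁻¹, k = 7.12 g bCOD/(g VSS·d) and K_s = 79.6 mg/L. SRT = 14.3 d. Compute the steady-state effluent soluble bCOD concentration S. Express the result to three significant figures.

Effluent substrate depends only on kinetics and SRT: S = K_s(1 + k_d θ_c) / [θ_c(Yk − k_d) − 1] = 79.6 × (1 + 0.120 × 14.3) / [14.3 × (0.374 × 7.12 − 0.120) − 1] = 216.2 / 35.36 = 6.114 mg/L.

S ≈ 6.11 mg/L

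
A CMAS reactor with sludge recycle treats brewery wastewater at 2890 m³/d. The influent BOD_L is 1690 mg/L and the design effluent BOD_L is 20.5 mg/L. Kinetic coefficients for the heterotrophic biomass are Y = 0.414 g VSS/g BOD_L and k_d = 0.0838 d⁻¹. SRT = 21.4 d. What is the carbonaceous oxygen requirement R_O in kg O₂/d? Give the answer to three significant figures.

Y_obs = Y / (1 + k_d θ_c) = 0.414 / (1 + 0.0838 × 21.4) = 0.414 / 2.793 = 0.1482.
ΔS = 1690 − 20.5 = 1670 mg/L, so the substrate removal rate is 2890 × 1670/1000 = 4825 kg BOD_L/d.
Biomass synthesised: P_X = Y_obs × 4825 = 715.1 kg VSS/d.
R_O = Q·(S₀ − S) − 1.42·P_X = 4825 − 1.42 × 715.1 = 3809 kg O₂/d.

R_O ≈ 3810 kg O₂/d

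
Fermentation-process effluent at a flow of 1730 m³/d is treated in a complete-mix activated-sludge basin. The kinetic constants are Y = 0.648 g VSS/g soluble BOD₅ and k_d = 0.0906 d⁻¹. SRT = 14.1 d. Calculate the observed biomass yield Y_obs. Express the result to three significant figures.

The observed yield is Y_obs = Y/(1 + k_d·θ_c) = 0.648 / (1 + 0.0906 × 14.1) = 0.648 / 2.277 = 0.2845 g VSS per g soluble BOD₅ removed.

Y_obs ≈ 0.285 g VSS/g soluble BOD₅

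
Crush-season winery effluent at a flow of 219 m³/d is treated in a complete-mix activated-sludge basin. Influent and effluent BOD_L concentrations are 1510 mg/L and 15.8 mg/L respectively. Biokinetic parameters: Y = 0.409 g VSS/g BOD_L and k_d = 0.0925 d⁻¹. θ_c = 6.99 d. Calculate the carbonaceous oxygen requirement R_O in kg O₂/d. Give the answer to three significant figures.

R_O ≈ 212 kg O₂/d

Observed yield with endogenous decay: Y_obs = Y / (1 + k_d·θ_c) = 0.409 / (1 + 0.0925 × 6.99) = 0.409 / 1.647 = 0.2484 g VSS/g BOD_L.
Mass of BOD_L removed per day: Q(S₀ − S) = 219 × 1494 g/m³ = 327.2 kg/d.
Net sludge production P_X = 0.2484 × 327.2 = 81.28 kg VSS/d.
Carbonaceous O₂ demand = substrate oxidised − cell-mass equivalent = 327.2 − 1.42 × 81.28 = 211.8 kg O₂/d.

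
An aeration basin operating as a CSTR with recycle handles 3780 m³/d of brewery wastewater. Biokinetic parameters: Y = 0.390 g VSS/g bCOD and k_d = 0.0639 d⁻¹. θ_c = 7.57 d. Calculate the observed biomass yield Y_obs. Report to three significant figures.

Y_obs = Y / (1 + k_d θ_c) = 0.390 / (1 + 0.0639 × 7.57) = 0.390 / 1.484 = 0.2629.

Y_obs ≈ 0.263 g VSS/g bCOD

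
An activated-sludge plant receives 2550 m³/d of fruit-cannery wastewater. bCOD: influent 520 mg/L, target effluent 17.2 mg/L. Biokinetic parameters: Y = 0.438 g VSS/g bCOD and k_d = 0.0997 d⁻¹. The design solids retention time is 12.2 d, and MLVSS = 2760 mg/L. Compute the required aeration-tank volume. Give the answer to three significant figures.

From the SRT design equation V = Y Q (S₀−S) θ_c / [X (1 + k_d θ_c)] = 0.438 × 2550 × (520 − 17.2) × 12.2 / [2760 × (1 + 0.0997 × 12.2)] = 6.85×10^6 / 6117 = 1120 m³.

V ≈ 1120 m³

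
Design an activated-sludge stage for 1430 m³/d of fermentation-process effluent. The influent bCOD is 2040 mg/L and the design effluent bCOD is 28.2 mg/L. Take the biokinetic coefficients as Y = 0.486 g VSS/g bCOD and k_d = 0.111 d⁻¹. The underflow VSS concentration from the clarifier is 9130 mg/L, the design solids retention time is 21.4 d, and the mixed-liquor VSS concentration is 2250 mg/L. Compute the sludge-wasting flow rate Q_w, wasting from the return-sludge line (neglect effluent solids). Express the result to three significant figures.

Q_w ≈ 45.4 m³/d

From the SRT design equation V = Y Q (S₀−S) θ_c / [X (1 + k_d θ_c)] = 0.486 × 1430 × (2040 − 28.2) × 21.4 / [2250 × (1 + 0.111 × 21.4)] = 2.99×10^7 / 7595 = 3940 m³.
Q_w = (V·X)/(θ_c X_r) = 3940 × 2250 / (21.4 × 9130) = 45.37 m³/d.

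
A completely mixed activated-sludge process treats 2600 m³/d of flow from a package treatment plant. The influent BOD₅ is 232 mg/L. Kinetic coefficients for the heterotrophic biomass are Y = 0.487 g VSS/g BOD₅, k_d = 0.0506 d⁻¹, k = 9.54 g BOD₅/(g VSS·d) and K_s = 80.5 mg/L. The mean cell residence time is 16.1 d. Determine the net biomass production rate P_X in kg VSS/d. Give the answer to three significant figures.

Effluent substrate depends only on kinetics and SRT: S = K_s(1 + k_d θ_c) / [θ_c(Yk − k_d) − 1] = 80.5 × (1 + 0.0506 × 16.1) / [16.1 × (0.487 × 9.54 − 0.0506) − 1] = 146.1 / 72.99 = 2.001 mg/L.
Y_obs = Y / (1 + k_d θ_c) = 0.487 / (1 + 0.0506 × 16.1) = 0.487 / 1.815 = 0.2684.
Q·(S₀ − S) = 2600 × (232 − 2.00) × 10⁻³ = 598.0 kg/d removed.
Net biomass production P_X = Y_obs × Q·(S₀ − S) = 0.2684 × 598.0 = 160.5 kg VSS/d.

P_X ≈ 160 kg VSS/d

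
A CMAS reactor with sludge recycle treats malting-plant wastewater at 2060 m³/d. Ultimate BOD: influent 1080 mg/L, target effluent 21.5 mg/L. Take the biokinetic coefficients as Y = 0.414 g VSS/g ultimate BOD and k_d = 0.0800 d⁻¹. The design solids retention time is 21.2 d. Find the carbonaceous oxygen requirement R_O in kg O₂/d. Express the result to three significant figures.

R_O ≈ 1710 kg O₂/d

Correct the yield for decay: Y_obs = Y/(1 + k_d θ_c) = 0.414 / (1 + 0.0800 × 21.2) = 0.414 / 2.696 = 0.1536.
Substrate removed = Q·(S₀ − S) = 2060 m³/d × (1080 − 21.5) g/m³ = 2.18×10^6 g/d = 2181 kg/d.
Biomass synthesised: P_X = Y_obs × 2181 = 334.8 kg VSS/d.
R_O = Q·(S₀ − S) − 1.42·P_X = 2181 − 1.42 × 334.8 = 1705 kg O₂/d.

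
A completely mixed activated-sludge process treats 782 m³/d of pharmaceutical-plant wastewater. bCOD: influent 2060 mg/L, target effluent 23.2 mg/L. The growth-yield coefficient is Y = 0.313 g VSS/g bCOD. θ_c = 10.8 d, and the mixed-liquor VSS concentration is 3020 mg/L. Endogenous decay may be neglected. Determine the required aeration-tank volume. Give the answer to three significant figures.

V ≈ 1780 m³

V·X = Y·Q·ΔS·θ_c gives V = 0.313 × 782 × (2060 − 23.2) × 10.8 / 3020 = 1783 m³.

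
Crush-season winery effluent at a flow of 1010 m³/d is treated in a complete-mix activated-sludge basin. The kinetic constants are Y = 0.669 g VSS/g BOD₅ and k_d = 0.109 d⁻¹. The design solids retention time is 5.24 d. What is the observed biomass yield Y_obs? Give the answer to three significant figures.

The observed yield is Y_obs = Y/(1 + k_d·θ_c) = 0.669 / (1 + 0.109 × 5.24) = 0.669 / 1.571 = 0.4258 g VSS per g BOD₅ removed.

Y_obs ≈ 0.426 g VSS/g BOD₅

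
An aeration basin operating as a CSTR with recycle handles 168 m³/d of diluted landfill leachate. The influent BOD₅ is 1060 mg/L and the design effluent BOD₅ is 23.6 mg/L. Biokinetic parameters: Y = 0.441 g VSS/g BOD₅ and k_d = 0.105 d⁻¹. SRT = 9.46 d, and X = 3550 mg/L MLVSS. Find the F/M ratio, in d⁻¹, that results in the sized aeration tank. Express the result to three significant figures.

From the SRT design equation V = Y Q (S₀−S) θ_c / [X (1 + k_d θ_c)] = 0.441 × 168 × (1060 − 23.6) × 9.46 / [3550 × (1 + 0.105 × 9.46)] = 7.26×10^5 / 7076 = 102.7 m³.
Food-to-microorganism ratio F/M = Q S₀ / (V X) = 168 × 1060 / (102.7 × 3550) = 0.4887 d⁻¹.

F/M ≈ 0.489 d⁻¹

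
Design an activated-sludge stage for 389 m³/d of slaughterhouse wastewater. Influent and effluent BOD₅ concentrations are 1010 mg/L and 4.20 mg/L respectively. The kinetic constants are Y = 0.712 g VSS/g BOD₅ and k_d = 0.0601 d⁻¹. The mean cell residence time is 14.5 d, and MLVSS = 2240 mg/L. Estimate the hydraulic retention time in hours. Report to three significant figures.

τ ≈ 59.4 h

From the SRT design equation V = Y Q (S₀−S) θ_c / [X (1 + k_d θ_c)] = 0.712 × 389 × (1010 − 4.20) × 14.5 / [2240 × (1 + 0.0601 × 14.5)] = 4.04×10^6 / 4192 = 963.6 m³.
τ = V/Q = 963.6/389 = 2.477 d, or 59.45 h.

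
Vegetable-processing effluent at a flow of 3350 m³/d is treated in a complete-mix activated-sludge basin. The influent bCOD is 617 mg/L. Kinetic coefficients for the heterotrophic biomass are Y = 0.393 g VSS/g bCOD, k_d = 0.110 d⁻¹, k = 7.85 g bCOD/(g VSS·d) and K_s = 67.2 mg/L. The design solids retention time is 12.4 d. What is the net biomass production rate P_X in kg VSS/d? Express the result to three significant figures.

P_X ≈ 341 kg VSS/d

Effluent substrate depends only on kinetics and SRT: S = K_s(1 + k_d θ_c) / [θ_c(Yk − k_d) − 1] = 67.2 × (1 + 0.110 × 12.4) / [12.4 × (0.393 × 7.85 − 0.110) − 1] = 158.9 / 35.89 = 4.426 mg/L.
Y_obs = Y / (1 + k_d θ_c) = 0.393 / (1 + 0.110 × 12.4) = 0.393 / 2.364 = 0.1662.
Mass of bCOD removed per day: Q(S₀ − S) = 3350 × 612.6 g/m³ = 2052 kg/d.
P_X = Y_obs · Q(S₀ − S) = 0.1662 × 2052 = 341.2 kg VSS/d.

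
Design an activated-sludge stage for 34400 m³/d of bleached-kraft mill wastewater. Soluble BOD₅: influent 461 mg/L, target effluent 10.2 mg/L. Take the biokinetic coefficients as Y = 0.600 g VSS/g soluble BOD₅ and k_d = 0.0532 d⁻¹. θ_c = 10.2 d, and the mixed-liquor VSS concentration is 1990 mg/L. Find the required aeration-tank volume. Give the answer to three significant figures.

Rearranging the biomass balance for a CMAS with decay, V = Y·Q·ΔS·θ_c / [X·(1+k_d θ_c)] = 0.600 × 34400 × (461 − 10.2) × 10.2 / [1990 × (1 + 0.0532 × 10.2)] = 9.49×10^7 / 3070 = 30915 m³.

V ≈ 30900 m³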